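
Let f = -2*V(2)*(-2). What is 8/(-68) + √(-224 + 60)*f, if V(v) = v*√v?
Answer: -2/17 + 16*I*√82 ≈ -0.11765 + 144.89*I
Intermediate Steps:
V(v) = v^(3/2)
f = 8*√2 (f = -4*√2*(-2) = 8*√2 ≈ 11.314)
8/(-68) + √(-224 + 60)*f = 8/(-68) + √(-224 + 60)*(8*√2) = 8*(-1/68) + √(-164)*(8*√2) = -2/17 + (2*I*√41)*(8*√2) = -2/17 + 16*I*√82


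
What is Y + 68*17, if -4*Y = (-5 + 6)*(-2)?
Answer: 2313/2 ≈ 1156.5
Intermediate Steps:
Y = ½ (Y = -(-5 + 6)*(-2)/4 = -(-2)/4 = -¼*(-2) = ½ ≈ 0.50000)
Y + 68*17 = ½ + 68*17 = ½ + 1156 = 2313/2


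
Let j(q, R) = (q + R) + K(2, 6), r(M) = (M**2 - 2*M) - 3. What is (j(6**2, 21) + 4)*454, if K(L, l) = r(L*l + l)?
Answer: 157084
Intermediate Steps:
r(M) = -3 + M**2 - 2*M
K(L, l) = -3 + (l + L*l)**2 - 2*l - 2*L*l (K(L, l) = -3 + (L*l + l)**2 - 2*(L*l + l) = -3 + (l + L*l)**2 - 2*(l + L*l) = -3 + (l + L*l)**2 + (-2*l - 2*L*l) = -3 + (l + L*l)**2 - 2*l - 2*L*l)
j(q, R) = 285 + R + q (j(q, R) = (q + R) + (-3 + 6**2*(1 + 2)**2 - 2*6*(1 + 2)) = (R + q) + (-3 + 36*3**2 - 2*6*3) = (R + q) + (-3 + 36*9 - 36) = (R + q) + (-3 + 324 - 36) = (R + q) + 285 = 285 + R + q)
(j(6**2, 21) + 4)*454 = ((285 + 21 + 6**2) + 4)*454 = ((285 + 21 + 36) + 4)*454 = (342 + 4)*454 = 346*454 = 157084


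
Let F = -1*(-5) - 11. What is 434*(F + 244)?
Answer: 103292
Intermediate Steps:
F = -6 (F = 5 - 11 = -6)
434*(F + 244) = 434*(-6 + 244) = 434*238 = 103292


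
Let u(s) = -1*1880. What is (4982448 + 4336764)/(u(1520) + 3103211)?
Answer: 3106404/1033777 ≈ 3.0049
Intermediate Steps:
u(s) = -1880
(4982448 + 4336764)/(u(1520) + 3103211) = (4982448 + 4336764)/(-1880 + 3103211) = 9319212/3101331 = 9319212*(1/3101331) = 3106404/1033777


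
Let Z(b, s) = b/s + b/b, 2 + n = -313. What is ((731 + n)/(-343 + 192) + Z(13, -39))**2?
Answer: 894916/205209 ≈ 4.3610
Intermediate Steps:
n = -315 (n = -2 - 313 = -315)
Z(b, s) = 1 + b/s (Z(b, s) = b/s + 1 = 1 + b/s)
((731 + n)/(-343 + 192) + Z(13, -39))**2 = ((731 - 315)/(-343 + 192) + (13 - 39)/(-39))**2 = (416/(-151) - 1/39*(-26))**2 = (416*(-1/151) + 2/3)**2 = (-416/151 + 2/3)**2 = (-946/453)**2 = 894916/205209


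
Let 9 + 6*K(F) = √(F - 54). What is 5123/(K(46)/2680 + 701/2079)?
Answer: 214143521347823760/14070927603121 - 79123750564320*I*√2/14070927603121 ≈ 15219.0 - 7.9524*I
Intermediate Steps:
K(F) = -3/2 + √(-54 + F)/6 (K(F) = -3/2 + √(F - 54)/6 = -3/2 + √(-54 + F)/6)
5123/(K(46)/2680 + 701/2079) = 5123/((-3/2 + √(-54 + 46)/6)/2680 + 701/2079) = 5123/((-3/2 + √(-8)/6)*(1/2680) + 701*(1/2079)) = 5123/((-3/2 + (2*I*√2)/6)*(1/2680) + 701/2079) = 5123/((-3/2 + I*√2/3)*(1/2680) + 701/2079) = 5123/((-3/5360 + I*√2/8040) + 701/2079) = 5123/(3751123/11143440 + I*√2/8040)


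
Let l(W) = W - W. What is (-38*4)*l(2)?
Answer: 0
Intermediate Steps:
l(W) = 0
(-38*4)*l(2) = -38*4*0 = -152*0 = 0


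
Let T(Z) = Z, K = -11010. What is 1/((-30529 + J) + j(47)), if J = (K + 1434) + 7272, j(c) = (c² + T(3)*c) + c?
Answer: -1/30436 ≈ -3.2856e-5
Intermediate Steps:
j(c) = c² + 4*c (j(c) = (c² + 3*c) + c = c² + 4*c)
J = -2304 (J = (-11010 + 1434) + 7272 = -9576 + 7272 = -2304)
1/((-30529 + J) + j(47)) = 1/((-30529 - 2304) + 47*(4 + 47)) = 1/(-32833 + 47*51) = 1/(-32833 + 2397) = 1/(-30436) = -1/30436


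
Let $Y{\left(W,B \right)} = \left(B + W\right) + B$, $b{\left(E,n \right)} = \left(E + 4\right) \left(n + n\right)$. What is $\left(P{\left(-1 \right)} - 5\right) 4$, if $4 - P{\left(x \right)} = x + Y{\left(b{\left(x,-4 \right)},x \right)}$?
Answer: $104$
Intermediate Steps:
$b{\left(E,n \right)} = 2 n \left(4 + E\right)$ ($b{\left(E,n \right)} = \left(4 + E\right) 2 n = 2 n \left(4 + E\right)$)
$Y{\left(W,B \right)} = W + 2 B$
$P{\left(x \right)} = 36 + 5 x$ ($P{\left(x \right)} = 4 - \left(x + \left(2 \left(-4\right) \left(4 + x\right) + 2 x\right)\right) = 4 - \left(x - \left(32 + 6 x\right)\right) = 4 - \left(-32 - 5 x\right) = 4 + \left(32 + 5 x\right) = 36 + 5 x$)
$\left(P{\left(-1 \right)} - 5\right) 4 = \left(\left(36 + 5 \left(-1\right)\right) - 5\right) 4 = \left(\left(36 - 5\right) - 5\right) 4 = \left(31 - 5\right) 4 = 26 \cdot 4 = 104$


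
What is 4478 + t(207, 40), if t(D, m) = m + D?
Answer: 4725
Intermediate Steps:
t(D, m) = D + m
4478 + t(207, 40) = 4478 + (207 + 40) = 4478 + 247 = 4725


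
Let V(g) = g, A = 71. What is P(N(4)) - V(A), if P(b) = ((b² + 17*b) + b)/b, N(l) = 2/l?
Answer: -105/2 ≈ -52.500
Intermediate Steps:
P(b) = (b² + 18*b)/b
P(N(4)) - V(A) = (18 + 2/4) - 1*71 = (18 + 2*(¼)) - 71 = (18 + ½) - 71 = 37/2 - 71 = -105/2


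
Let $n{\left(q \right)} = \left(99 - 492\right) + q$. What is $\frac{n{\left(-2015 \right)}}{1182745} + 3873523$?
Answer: $\frac{4581389958227}{1182745} \approx 3.8735 \cdot 10^{6}$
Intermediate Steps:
$n{\left(q \right)} = -393 + q$
$\frac{n{\left(-2015 \right)}}{1182745} + 3873523 = \frac{-393 - 2015}{1182745} + 3873523 = \left(-2408\right) \frac{1}{1182745} + 3873523 = - \frac{2408}{1182745} + 3873523 = \frac{4581389958227}{1182745}$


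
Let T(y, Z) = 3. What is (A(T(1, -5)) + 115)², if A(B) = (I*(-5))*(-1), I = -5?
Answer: 8100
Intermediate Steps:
A(B) = -25 (A(B) = -5*(-5)*(-1) = 25*(-1) = -25)
(A(T(1, -5)) + 115)² = (-25 + 115)² = 90² = 8100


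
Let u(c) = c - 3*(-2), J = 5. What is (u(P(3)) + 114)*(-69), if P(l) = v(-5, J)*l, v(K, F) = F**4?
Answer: -137655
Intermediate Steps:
P(l) = 625*l (P(l) = 5**4*l = 625*l)
u(c) = 6 + c (u(c) = c + 6 = 6 + c)
(u(P(3)) + 114)*(-69) = ((6 + 625*3) + 114)*(-69) = ((6 + 1875) + 114)*(-69) = (1881 + 114)*(-69) = 1995*(-69) = -137655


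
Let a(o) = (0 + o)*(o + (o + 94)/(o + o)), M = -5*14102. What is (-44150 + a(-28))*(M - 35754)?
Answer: 4604737912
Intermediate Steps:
M = -70510
a(o) = o*(o + (94 + o)/(2*o)) (a(o) = o*(o + (94 + o)/((2*o))) = o*(o + (94 + o)*(1/(2*o))) = o*(o + (94 + o)/(2*o)))
(-44150 + a(-28))*(M - 35754) = (-44150 + (47 + (-28)² + (½)*(-28)))*(-70510 - 35754) = (-44150 + (47 + 784 - 14))*(-106264) = (-44150 + 817)*(-106264) = -43333*(-106264) = 4604737912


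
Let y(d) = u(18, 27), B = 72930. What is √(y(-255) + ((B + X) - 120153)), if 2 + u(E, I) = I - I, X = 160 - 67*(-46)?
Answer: 9*I*√543 ≈ 209.72*I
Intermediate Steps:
X = 3242 (X = 160 + 3082 = 3242)
u(E, I) = -2 (u(E, I) = -2 + (I - I) = -2 + 0 = -2)
y(d) = -2
√(y(-255) + ((B + X) - 120153)) = √(-2 + ((72930 + 3242) - 120153)) = √(-2 + (76172 - 120153)) = √(-2 - 43981) = √(-43983) = 9*I*√543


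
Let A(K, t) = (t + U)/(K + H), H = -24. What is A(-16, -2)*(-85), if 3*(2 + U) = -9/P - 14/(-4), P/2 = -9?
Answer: -17/3 ≈ -5.6667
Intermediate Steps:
P = -18 (P = 2*(-9) = -18)
U = -⅔ (U = -2 + (-9/(-18) - 14/(-4))/3 = -2 + (-9*(-1/18) - 14*(-¼))/3 = -2 + (½ + 7/2)/3 = -2 + (⅓)*4 = -2 + 4/3 = -⅔ ≈ -0.66667)
A(K, t) = (-⅔ + t)/(-24 + K) (A(K, t) = (t - ⅔)/(K - 24) = (-⅔ + t)/(-24 + K))
A(-16, -2)*(-85) = ((-⅔ - 2)/(-24 - 16))*(-85) = (-8/3/(-40))*(-85) = -1/40*(-8/3)*(-85) = (1/15)*(-85) = -17/3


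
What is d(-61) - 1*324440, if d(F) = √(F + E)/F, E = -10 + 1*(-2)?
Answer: -324440 - I*√73/61 ≈ -3.2444e+5 - 0.14007*I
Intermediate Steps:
E = -12 (E = -10 - 2 = -12)
d(F) = √(-12 + F)/F (d(F) = √(F - 12)/F = √(-12 + F)/F)
d(-61) - 1*324440 = √(-12 - 61)/(-61) - 1*324440 = -I*√73/61 - 324440 = -324440 - I*√73/61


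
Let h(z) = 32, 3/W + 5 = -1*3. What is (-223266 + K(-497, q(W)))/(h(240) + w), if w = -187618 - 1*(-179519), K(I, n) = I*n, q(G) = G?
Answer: 594879/21512 ≈ 27.653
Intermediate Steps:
W = -3/8 (W = 3/(-5 - 1*3) = 3/(-5 - 3) = 3/(-8) = 3*(-1/8) = -3/8 ≈ -0.37500)
w = -8099 (w = -187618 + 179519 = -8099)
(-223266 + K(-497, q(W)))/(h(240) + w) = (-223266 - 497*(-3/8))/(32 - 8099) = (-223266 + 1491/8)/(-8067) = -1784637/8*(-1/8067) = 594879/21512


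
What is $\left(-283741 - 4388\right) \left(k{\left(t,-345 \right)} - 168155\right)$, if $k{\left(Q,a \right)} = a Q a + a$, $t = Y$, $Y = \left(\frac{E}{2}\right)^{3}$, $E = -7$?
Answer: $\frac{12151429991175}{8} \approx 1.5189 \cdot 10^{12}$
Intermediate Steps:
$Y = - \frac{343}{8}$ ($Y = \left(- \frac{7}{2}\right)^{3} = - \frac{343}{8} \approx -42.875$)
$t = - \frac{343}{8} \approx -42.875$
$k{\left(Q,a \right)} = a + Q a^{2}$ ($k{\left(Q,a \right)} = Q a a + a = Q a^{2} + a = a + Q a^{2}$)
$\left(-283741 - 4388\right) \left(k{\left(t,-345 \right)} - 168155\right) = \left(-283741 - 4388\right) \left(- 345 \left(1 - - \frac{118335}{8}\right) - 168155\right) = - 288129 \left(- 345 \left(1 + \frac{118335}{8}\right) - 168155\right) = - 288129 \left(\left(-345\right) \frac{118343}{8} - 168155\right) = - 288129 \left(- \frac{40828335}{8} - 168155\right) = \left(-288129\right) \left(- \frac{42173575}{8}\right) = \frac{12151429991175}{8}$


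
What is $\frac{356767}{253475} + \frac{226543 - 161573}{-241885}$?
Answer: $\frac{13965663009}{12262360075} \approx 1.1389$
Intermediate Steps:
$\frac{356767}{253475} + \frac{226543 - 161573}{-241885} = 356767 \cdot \frac{1}{253475} + 64970 \left(- \frac{1}{241885}\right) = \frac{356767}{253475} - \frac{12994}{48377} = \frac{13965663009}{12262360075}$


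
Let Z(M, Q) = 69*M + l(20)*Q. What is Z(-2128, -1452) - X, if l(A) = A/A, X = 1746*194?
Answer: -487008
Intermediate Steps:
X = 338724
l(A) = 1
Z(M, Q) = Q + 69*M (Z(M, Q) = 69*M + 1*Q = 69*M + Q = Q + 69*M)
Z(-2128, -1452) - X = (-1452 + 69*(-2128)) - 1*338724 = (-1452 - 146832) - 338724 = -148284 - 338724 = -487008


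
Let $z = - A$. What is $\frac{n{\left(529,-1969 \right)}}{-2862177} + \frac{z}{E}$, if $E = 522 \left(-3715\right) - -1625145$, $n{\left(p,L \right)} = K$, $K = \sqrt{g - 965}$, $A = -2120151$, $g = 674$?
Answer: $- \frac{706717}{104695} - \frac{i \sqrt{291}}{2862177} \approx -6.7502 - 5.96 \cdot 10^{-6} i$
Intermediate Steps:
$K = i \sqrt{291}$ ($K = \sqrt{674 - 965} = \sqrt{-291} = i \sqrt{291} \approx 17.059 i$)
$n{\left(p,L \right)} = i \sqrt{291}$
$E = -314085$ ($E = -1939230 + 1625145 = -314085$)
$z = 2120151$ ($z = \left(-1\right) \left(-2120151\right) = 2120151$)
$\frac{n{\left(529,-1969 \right)}}{-2862177} + \frac{z}{E} = \frac{i \sqrt{291}}{-2862177} + \frac{2120151}{-314085} = i \sqrt{291} \left(- \frac{1}{2862177}\right) + 2120151 \left(- \frac{1}{314085}\right) = - \frac{i \sqrt{291}}{2862177} - \frac{706717}{104695} = - \frac{706717}{104695} - \frac{i \sqrt{291}}{2862177}$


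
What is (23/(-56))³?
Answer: -12167/175616 ≈ -0.069282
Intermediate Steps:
(23/(-56))³ = (23*(-1/56))³ = (-23/56)³ = -12167/175616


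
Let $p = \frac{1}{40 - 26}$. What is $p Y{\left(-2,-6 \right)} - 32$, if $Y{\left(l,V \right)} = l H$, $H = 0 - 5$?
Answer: $- \frac{219}{7} \approx -31.286$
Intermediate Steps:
$H = -5$ ($H = 0 - 5 = -5$)
$p = \frac{1}{14} \approx 0.071429$
$Y{\left(l,V \right)} = - 5 l$ ($Y{\left(l,V \right)} = l \left(-5\right) = - 5 l$)
$p Y{\left(-2,-6 \right)} - 32 = \frac{\left(-5\right) \left(-2\right)}{14} - 32 = \frac{1}{14} \cdot 10 - 32 = \frac{5}{7} - 32 = - \frac{219}{7}$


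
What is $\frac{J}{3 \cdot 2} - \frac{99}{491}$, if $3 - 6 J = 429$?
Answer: $- \frac{35455}{2946} \approx -12.035$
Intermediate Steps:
$J = -71$ ($J = \frac{1}{2} - \frac{143}{2} = -71$)
$\frac{J}{3 \cdot 2} - \frac{99}{491} = - \frac{71}{3 \cdot 2} - \frac{99}{491} = - \frac{71}{6} - \frac{99}{491} = - \frac{35455}{2946}$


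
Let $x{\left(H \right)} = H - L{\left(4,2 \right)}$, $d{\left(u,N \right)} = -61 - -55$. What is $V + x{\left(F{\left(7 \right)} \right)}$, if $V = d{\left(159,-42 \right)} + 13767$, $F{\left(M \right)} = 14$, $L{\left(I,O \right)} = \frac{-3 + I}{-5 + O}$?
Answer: $\frac{41326}{3} \approx 13775.0$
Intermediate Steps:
$L{\left(I,O \right)} = \frac{-3 + I}{-5 + O}$
$d{\left(u,N \right)} = -6$ ($d{\left(u,N \right)} = -61 + 55 = -6$)
$x{\left(H \right)} = \frac{1}{3} + H$ ($x{\left(H \right)} = H - \frac{-3 + 4}{-5 + 2} = H - \frac{1}{-3} \cdot 1 = H - \left(- \frac{1}{3}\right) 1 = H - - \frac{1}{3} = H + \frac{1}{3} = \frac{1}{3} + H$)
$V = 13761$ ($V = -6 + 13767 = 13761$)
$V + x{\left(F{\left(7 \right)} \right)} = 13761 + \left(\frac{1}{3} + 14\right) = 13761 + \frac{43}{3} = \frac{41326}{3}$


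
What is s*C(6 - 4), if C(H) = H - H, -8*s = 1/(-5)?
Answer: 0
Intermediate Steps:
s = 1/40 (s = -⅛/(-5) = -⅛*(-⅕) = 1/40 ≈ 0.025000)
C(H) = 0
s*C(6 - 4) = (1/40)*0 = 0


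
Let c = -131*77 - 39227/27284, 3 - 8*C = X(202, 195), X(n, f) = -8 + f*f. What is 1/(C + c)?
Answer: -13642/202449841 ≈ -6.7385e-5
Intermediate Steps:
X(n, f) = -8 + f²
C = -19007/4 (C = 3/8 - (-8 + 195²)/8 = 3/8 - (-8 + 38025)/8 = 3/8 - ⅛*38017 = 3/8 - 38017/8 = -19007/4 ≈ -4751.8)
c = -275252935/27284 (c = -10087 - 39227/27284 = -275252935/27284 ≈ -10088.)
1/(C + c) = 1/(-19007/4 - 275252935/27284) = 1/(-202449841/13642) = -13642/202449841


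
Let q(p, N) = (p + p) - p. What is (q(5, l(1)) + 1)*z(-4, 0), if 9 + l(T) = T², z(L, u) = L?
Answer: -24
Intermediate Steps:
l(T) = -9 + T²
q(p, N) = p (q(p, N) = 2*p - p = p)
(q(5, l(1)) + 1)*z(-4, 0) = (5 + 1)*(-4) = 6*(-4) = -24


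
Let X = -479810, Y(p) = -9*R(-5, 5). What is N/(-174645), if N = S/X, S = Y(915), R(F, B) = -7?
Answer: 7/9310713050 ≈ 7.5182e-10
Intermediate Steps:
Y(p) = 63 (Y(p) = -9*(-7) = 63)
S = 63
N = -63/479810 (N = 63/(-479810) = 63*(-1/479810) = -63/479810 ≈ -0.00013130)
N/(-174645) = -63/479810/(-174645) = -63/479810*(-1/174645) = 7/9310713050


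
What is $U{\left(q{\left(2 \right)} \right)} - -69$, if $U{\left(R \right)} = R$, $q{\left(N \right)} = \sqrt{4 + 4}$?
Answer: $69 + 2 \sqrt{2} \approx 71.828$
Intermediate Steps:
$q{\left(N \right)} = 2 \sqrt{2}$ ($q{\left(N \right)} = \sqrt{8} = 2 \sqrt{2}$)
$U{\left(q{\left(2 \right)} \right)} - -69 = 2 \sqrt{2} - -69 = 2 \sqrt{2} + 69 = 69 + 2 \sqrt{2}$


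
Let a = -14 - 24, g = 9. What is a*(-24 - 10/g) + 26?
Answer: 8822/9 ≈ 980.22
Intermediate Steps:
a = -38
a*(-24 - 10/g) + 26 = -38*(-24 - 10/9) + 26 = -38*(-226/9) + 26 = 8588/9 + 26 = 8822/9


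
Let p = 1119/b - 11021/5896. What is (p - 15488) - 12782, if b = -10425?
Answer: -579253219183/20488600 ≈ -28272.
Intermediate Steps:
p = -40497183/20488600 (p = 1119/(-10425) - 11021/5896 = 1119*(-1/10425) - 11021*1/5896 = -373/3475 - 11021/5896 = -40497183/20488600 ≈ -1.9766)
(p - 15488) - 12782 = (-40497183/20488600 - 15488) - 12782 = -317367933983/20488600 - 12782 = -579253219183/20488600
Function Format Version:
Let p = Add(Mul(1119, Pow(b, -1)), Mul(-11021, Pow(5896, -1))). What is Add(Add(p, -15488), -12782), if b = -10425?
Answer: Rational(-579253219183, 20488600) ≈ -28272.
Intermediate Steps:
p = Rational(-40497183, 20488600) (p = Add(Mul(1119, Pow(-10425, -1)), Mul(-11021, Pow(5896, -1))) = Add(Mul(1119, Rational(-1, 10425)), Mul(-11021, Rational(1, 5896))) = Add(Rational(-373, 3475), Rational(-11021, 5896)) = Rational(-40497183, 20488600) ≈ -1.9766)
Add(Add(p, -15488), -12782) = Add(Add(Rational(-40497183, 20488600), -15488), -12782) = Add(Rational(-317367933983, 20488600), -12782) = Rational(-579253219183, 20488600)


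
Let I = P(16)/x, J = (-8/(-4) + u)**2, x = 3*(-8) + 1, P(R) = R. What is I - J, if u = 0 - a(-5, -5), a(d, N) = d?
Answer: -1143/23 ≈ -49.696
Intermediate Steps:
x = -23 (x = -24 + 1 = -23)
u = 5 (u = 0 - 1*(-5) = 0 + 5 = 5)
J = 49 (J = (-8/(-4) + 5)**2 = (-8*(-1/4) + 5)**2 = (2 + 5)**2 = 7**2 = 49)
I = -16/23 (I = 16/(-23) = 16*(-1/23) = -16/23 ≈ -0.69565)
I - J = -16/23 - 1*49 = -16/23 - 49 = -1143/23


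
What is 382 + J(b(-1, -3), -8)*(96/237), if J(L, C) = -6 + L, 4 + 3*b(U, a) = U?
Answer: 89798/237 ≈ 378.89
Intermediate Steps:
b(U, a) = -4/3 + U/3
382 + J(b(-1, -3), -8)*(96/237) = 382 + (-6 + (-4/3 + (⅓)*(-1)))*(96/237) = 382 + (-6 + (-4/3 - ⅓))*(96*(1/237)) = 382 + (-6 - 5/3)*(32/79) = 382 - 23/3*32/79 = 382 - 736/237 = 89798/237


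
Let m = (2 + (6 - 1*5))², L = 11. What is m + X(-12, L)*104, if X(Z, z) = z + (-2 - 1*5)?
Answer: 425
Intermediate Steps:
m = 9 (m = (2 + (6 - 5))² = (2 + 1)² = 3² = 9)
X(Z, z) = -7 + z (X(Z, z) = z + (-2 - 5) = z - 7 = -7 + z)
m + X(-12, L)*104 = 9 + (-7 + 11)*104 = 9 + 4*104 = 9 + 416 = 425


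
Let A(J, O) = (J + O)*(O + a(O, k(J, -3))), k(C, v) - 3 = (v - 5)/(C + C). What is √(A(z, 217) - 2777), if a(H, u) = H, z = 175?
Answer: √167351 ≈ 409.09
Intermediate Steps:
k(C, v) = 3 + (-5 + v)/(2*C) (k(C, v) = 3 + (v - 5)/(C + C) = 3 + (-5 + v)/((2*C)) = 3 + (-5 + v)*(1/(2*C)) = 3 + (-5 + v)/(2*C))
A(J, O) = 2*O*(J + O) (A(J, O) = (J + O)*(O + O) = (J + O)*(2*O) = 2*O*(J + O))
√(A(z, 217) - 2777) = √(2*217*(175 + 217) - 2777) = √(2*217*392 - 2777) = √(170128 - 2777) = √167351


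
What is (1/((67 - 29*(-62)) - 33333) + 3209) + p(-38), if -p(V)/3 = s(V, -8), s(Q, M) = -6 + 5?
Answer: 101075215/31468 ≈ 3212.0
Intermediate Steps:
s(Q, M) = -1
p(V) = 3 (p(V) = -3*(-1) = 3)
(1/((67 - 29*(-62)) - 33333) + 3209) + p(-38) = (1/((67 - 29*(-62)) - 33333) + 3209) + 3 = (1/((67 + 1798) - 33333) + 3209) + 3 = (1/(1865 - 33333) + 3209) + 3 = (1/(-31468) + 3209) + 3 = (-1/31468 + 3209) + 3 = 100980811/31468 + 3 = 101075215/31468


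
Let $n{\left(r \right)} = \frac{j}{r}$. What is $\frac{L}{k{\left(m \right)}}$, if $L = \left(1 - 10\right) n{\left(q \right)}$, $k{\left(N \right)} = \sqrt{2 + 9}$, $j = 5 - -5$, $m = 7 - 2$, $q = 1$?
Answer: $- \frac{90 \sqrt{11}}{11} \approx -27.136$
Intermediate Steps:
$m = 5$
$j = 10$ ($j = 5 + 5 = 10$)
$n{\left(r \right)} = \frac{10}{r}$
$k{\left(N \right)} = \sqrt{11}$
$L = -90$ ($L = \left(1 - 10\right) \frac{10}{1} = - 9 \cdot 10 \cdot 1 = \left(-9\right) 10 = -90$)
$\frac{L}{k{\left(m \right)}} = - \frac{90}{\sqrt{11}} = - 90 \frac{\sqrt{11}}{11} = - \frac{90 \sqrt{11}}{11}$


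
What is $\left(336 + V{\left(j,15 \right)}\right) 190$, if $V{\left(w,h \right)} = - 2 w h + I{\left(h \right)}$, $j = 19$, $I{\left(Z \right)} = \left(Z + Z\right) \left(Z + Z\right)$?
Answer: $126540$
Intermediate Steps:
$I{\left(Z \right)} = 4 Z^{2}$ ($I{\left(Z \right)} = 2 Z 2 Z = 4 Z^{2}$)
$V{\left(w,h \right)} = 4 h^{2} - 2 h w$ ($V{\left(w,h \right)} = - 2 w h + 4 h^{2} = - 2 h w + 4 h^{2} = 4 h^{2} - 2 h w$)
$\left(336 + V{\left(j,15 \right)}\right) 190 = \left(336 + 2 \cdot 15 \left(\left(-1\right) 19 + 2 \cdot 15\right)\right) 190 = \left(336 + 2 \cdot 15 \left(-19 + 30\right)\right) 190 = \left(336 + 2 \cdot 15 \cdot 11\right) 190 = \left(336 + 330\right) 190 = 666 \cdot 190 = 126540$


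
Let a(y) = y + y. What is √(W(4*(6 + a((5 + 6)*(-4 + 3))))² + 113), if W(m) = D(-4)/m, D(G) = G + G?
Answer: √7233/8 ≈ 10.631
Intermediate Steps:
D(G) = 2*G
a(y) = 2*y
W(m) = -8/m (W(m) = (2*(-4))/m = -8/m)
√(W(4*(6 + a((5 + 6)*(-4 + 3))))² + 113) = √((-8*1/(4*(6 + 2*((5 + 6)*(-4 + 3)))))² + 113) = √((-8*1/(4*(6 + 2*(11*(-1)))))² + 113) = √((-8*1/(4*(6 + 2*(-11))))² + 113) = √((-8*1/(4*(6 - 22)))² + 113) = √((-8/(4*(-16)))² + 113) = √((-8/(-64))² + 113) = √((-8*(-1/64))² + 113) = √((⅛)² + 113) = √(1/64 + 113) = √(7233/64) = √7233/8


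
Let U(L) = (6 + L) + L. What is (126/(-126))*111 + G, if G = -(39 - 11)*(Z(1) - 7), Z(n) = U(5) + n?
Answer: -391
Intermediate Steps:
U(L) = 6 + 2*L
Z(n) = 16 + n (Z(n) = (6 + 2*5) + n = (6 + 10) + n = 16 + n)
G = -280 (G = -(39 - 11)*((16 + 1) - 7) = -28*(17 - 7) = -28*10 = -1*280 = -280)
(126/(-126))*111 + G = (126/(-126))*111 - 280 = (126*(-1/126))*111 - 280 = -1*111 - 280 = -111 - 280 = -391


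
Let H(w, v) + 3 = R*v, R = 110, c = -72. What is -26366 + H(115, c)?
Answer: -34289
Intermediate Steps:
H(w, v) = -3 + 110*v
-26366 + H(115, c) = -26366 + (-3 + 110*(-72)) = -26366 + (-3 - 7920) = -26366 - 7923 = -34289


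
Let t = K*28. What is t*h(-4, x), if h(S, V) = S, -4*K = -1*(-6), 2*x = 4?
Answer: 168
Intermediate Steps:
x = 2 (x = (1/2)*4 = 2)
K = -3/2 (K = -(-1)*(-6)/4 = -1/4*6 = -3/2 ≈ -1.5000)
t = -42 (t = -3/2*28 = -42)
t*h(-4, x) = -42*(-4) = 168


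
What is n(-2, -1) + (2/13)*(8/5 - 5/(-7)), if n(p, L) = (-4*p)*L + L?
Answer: -3933/455 ≈ -8.6440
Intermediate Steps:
n(p, L) = L - 4*L*p (n(p, L) = -4*L*p + L = L - 4*L*p)
n(-2, -1) + (2/13)*(8/5 - 5/(-7)) = -(1 - 4*(-2)) + (2/13)*(8/5 - 5/(-7)) = -(1 + 8) + (2*(1/13))*(8*(⅕) - 5*(-⅐)) = -1*9 + 2*(8/5 + 5/7)/13 = -9 + (2/13)*(81/35) = -9 + 162/455 = -3933/455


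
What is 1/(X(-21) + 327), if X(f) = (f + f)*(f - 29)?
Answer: 1/2427 ≈ 0.00041203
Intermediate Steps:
X(f) = 2*f*(-29 + f) (X(f) = (2*f)*(-29 + f) = 2*f*(-29 + f))
1/(X(-21) + 327) = 1/(2*(-21)*(-29 - 21) + 327) = 1/(2*(-21)*(-50) + 327) = 1/(2100 + 327) = 1/2427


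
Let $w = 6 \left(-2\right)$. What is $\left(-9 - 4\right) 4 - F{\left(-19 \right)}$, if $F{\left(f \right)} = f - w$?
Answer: $-45$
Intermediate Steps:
$w = -12$
$F{\left(f \right)} = 12 + f$ ($F{\left(f \right)} = f - -12 = f + 12 = 12 + f$)
$\left(-9 - 4\right) 4 - F{\left(-19 \right)} = \left(-9 - 4\right) 4 - \left(12 - 19\right) = \left(-13\right) 4 - -7 = -52 + 7 = -45$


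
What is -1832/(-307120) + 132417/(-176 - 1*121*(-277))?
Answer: 462829429/116360090 ≈ 3.9776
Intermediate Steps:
-1832/(-307120) + 132417/(-176 - 1*121*(-277)) = -1832*(-1/307120) + 132417/(-176 - 121*(-277)) = 229/38390 + 132417/(-176 + 33517) = 229/38390 + 132417/33341 = 462829429/116360090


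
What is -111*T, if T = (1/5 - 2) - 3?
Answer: 2664/5 ≈ 532.80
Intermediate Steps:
T = -24/5 (T = (1/5 - 2) - 3 = -9/5 - 3 = -24/5 ≈ -4.8000)
-111*T = -111*(-24/5) = 2664/5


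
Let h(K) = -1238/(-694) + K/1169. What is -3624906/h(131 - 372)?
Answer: -245069624093/106664 ≈ -2.2976e+6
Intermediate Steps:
h(K) = 619/347 + K/1169 (h(K) = -1238*(-1/694) + K*(1/1169) = 619/347 + K/1169)
-3624906/h(131 - 372) = -3624906/(619/347 + (131 - 372)/1169) = -3624906/(619/347 + (1/1169)*(-241)) = -3624906/(619/347 - 241/1169) = -3624906/639984/405643 = -3624906*405643/639984 = -245069624093/106664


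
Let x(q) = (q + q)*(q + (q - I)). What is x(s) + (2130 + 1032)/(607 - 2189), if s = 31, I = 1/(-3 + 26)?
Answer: 69848487/18193 ≈ 3839.3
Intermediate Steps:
I = 1/23 ≈ 0.043478
x(q) = 2*q*(-1/23 + 2*q) (x(q) = (q + q)*(q + (q - 1*1/23)) = (2*q)*(q + (q - 1/23)) = (2*q)*(q + (-1/23 + q)) = (2*q)*(-1/23 + 2*q) = 2*q*(-1/23 + 2*q))
x(s) + (2130 + 1032)/(607 - 2189) = (2/23)*31*(-1 + 46*31) + (2130 + 1032)/(607 - 2189) = (2/23)*31*(-1 + 1426) + 3162/(-1582) = (2/23)*31*1425 + 3162*(-1/1582) = 88350/23 - 1581/791 = 69848487/18193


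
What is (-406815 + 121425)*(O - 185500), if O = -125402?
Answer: 88728321780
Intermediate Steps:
(-406815 + 121425)*(O - 185500) = (-406815 + 121425)*(-125402 - 185500) = -285390*(-310902) = 88728321780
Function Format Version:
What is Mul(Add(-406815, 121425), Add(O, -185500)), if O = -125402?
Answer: 88728321780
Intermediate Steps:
Mul(Add(-406815, 121425), Add(O, -185500)) = Mul(Add(-406815, 121425), Add(-125402, -185500)) = Mul(-285390, -310902) = 88728321780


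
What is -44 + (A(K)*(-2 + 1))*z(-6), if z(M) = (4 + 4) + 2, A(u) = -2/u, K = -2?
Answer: -54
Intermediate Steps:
z(M) = 10 (z(M) = 8 + 2 = 10)
-44 + (A(K)*(-2 + 1))*z(-6) = -44 + ((-2/(-2))*(-2 + 1))*10 = -44 + (-2*(-½)*(-1))*10 = -44 + (1*(-1))*10 = -44 - 1*10 = -44 - 10 = -54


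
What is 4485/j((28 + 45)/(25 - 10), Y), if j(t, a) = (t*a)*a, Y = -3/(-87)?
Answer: 56578275/73 ≈ 7.7505e+5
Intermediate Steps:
Y = 1/29 (Y = -3*(-1/87) = 1/29 ≈ 0.034483)
j(t, a) = t*a**2 (j(t, a) = (a*t)*a = t*a**2)
4485/j((28 + 45)/(25 - 10), Y) = 4485/((((28 + 45)/(25 - 10))*(1/29)**2)) = 4485/(((73/15)*(1/841))) = 4485/(73/12615) = 4485*(12615/73) = 56578275/73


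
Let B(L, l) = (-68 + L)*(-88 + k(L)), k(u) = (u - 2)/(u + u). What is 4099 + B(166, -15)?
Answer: -371557/83 ≈ -4476.6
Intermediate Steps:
k(u) = (-2 + u)/(2*u) (k(u) = (-2 + u)/((2*u)) = (-2 + u)*(1/(2*u)) = (-2 + u)/(2*u))
B(L, l) = (-88 + (-2 + L)/(2*L))*(-68 + L) (B(L, l) = (-68 + L)*(-88 + (-2 + L)/(2*L)) = (-88 + (-2 + L)/(2*L))*(-68 + L))
4099 + B(166, -15) = 4099 + (5949 + 68/166 - 175/2*166) = 4099 + (5949 + 68*(1/166) - 14525) = 4099 + (5949 + 34/83 - 14525) = 4099 - 711774/83 = -371557/83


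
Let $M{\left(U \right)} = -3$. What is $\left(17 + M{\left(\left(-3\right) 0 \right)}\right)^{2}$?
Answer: $196$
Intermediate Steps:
$\left(17 + M{\left(\left(-3\right) 0 \right)}\right)^{2} = \left(17 - 3\right)^{2} = 14^{2} = 196$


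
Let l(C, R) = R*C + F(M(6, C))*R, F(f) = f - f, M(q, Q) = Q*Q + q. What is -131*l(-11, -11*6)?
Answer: -95106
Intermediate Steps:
M(q, Q) = q + Q**2 (M(q, Q) = Q**2 + q = q + Q**2)
F(f) = 0
l(C, R) = C*R (l(C, R) = R*C + 0*R = C*R + 0 = C*R)
-131*l(-11, -11*6) = -(-1441)*(-11*6) = -(-1441)*(-66) = -131*726 = -95106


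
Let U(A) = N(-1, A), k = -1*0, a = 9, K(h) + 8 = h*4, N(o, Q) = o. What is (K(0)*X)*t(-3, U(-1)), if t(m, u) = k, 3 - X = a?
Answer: 0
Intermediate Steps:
K(h) = -8 + 4*h (K(h) = -8 + h*4 = -8 + 4*h)
k = 0
U(A) = -1
X = -6 (X = 3 - 1*9 = 3 - 9 = -6)
t(m, u) = 0
(K(0)*X)*t(-3, U(-1)) = ((-8 + 4*0)*(-6))*0 = ((-8 + 0)*(-6))*0 = -8*(-6)*0 = 48*0 = 0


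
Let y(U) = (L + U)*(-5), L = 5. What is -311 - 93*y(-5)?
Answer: -311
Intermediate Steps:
y(U) = -25 - 5*U (y(U) = (5 + U)*(-5) = -25 - 5*U)
-311 - 93*y(-5) = -311 - 93*(-25 - 5*(-5)) = -311 - 93*(-25 + 25) = -311 - 93*0 = -311 + 0 = -311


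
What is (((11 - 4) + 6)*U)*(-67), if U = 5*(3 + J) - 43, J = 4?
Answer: 6968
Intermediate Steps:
U = -8 (U = 5*(3 + 4) - 43 = 5*7 - 43 = 35 - 43 = -8)
(((11 - 4) + 6)*U)*(-67) = (((11 - 4) + 6)*(-8))*(-67) = ((7 + 6)*(-8))*(-67) = (13*(-8))*(-67) = -104*(-67) = 6968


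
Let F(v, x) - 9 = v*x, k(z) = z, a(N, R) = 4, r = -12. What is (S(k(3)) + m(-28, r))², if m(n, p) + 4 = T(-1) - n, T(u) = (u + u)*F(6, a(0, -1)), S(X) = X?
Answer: 1521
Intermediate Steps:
F(v, x) = 9 + v*x
T(u) = 66*u (T(u) = (u + u)*(9 + 6*4) = (2*u)*(9 + 24) = (2*u)*33 = 66*u)
m(n, p) = -70 - n (m(n, p) = -4 + (66*(-1) - n) = -4 + (-66 - n) = -70 - n)
(S(k(3)) + m(-28, r))² = (3 + (-70 - 1*(-28)))² = (3 + (-70 + 28))² = (3 - 42)² = (-39)² = 1521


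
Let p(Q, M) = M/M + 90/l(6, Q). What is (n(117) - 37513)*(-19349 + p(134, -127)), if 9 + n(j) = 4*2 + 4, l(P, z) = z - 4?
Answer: 9434327650/13 ≈ 7.2572e+8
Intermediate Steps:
l(P, z) = -4 + z
n(j) = 3 (n(j) = -9 + (4*2 + 4) = -9 + (8 + 4) = -9 + 12 = 3)
p(Q, M) = 1 + 90/(-4 + Q) (p(Q, M) = M/M + 90/(-4 + Q) = 1 + 90/(-4 + Q))
(n(117) - 37513)*(-19349 + p(134, -127)) = (3 - 37513)*(-19349 + (86 + 134)/(-4 + 134)) = -37510*(-19349 + 220/130) = -37510*(-19349 + (1/130)*220) = -37510*(-19349 + 22/13) = -37510*(-251515/13) = 9434327650/13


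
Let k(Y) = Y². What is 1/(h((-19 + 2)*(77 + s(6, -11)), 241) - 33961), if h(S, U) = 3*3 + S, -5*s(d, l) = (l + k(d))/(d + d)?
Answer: -12/423047 ≈ -2.8366e-5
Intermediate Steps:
s(d, l) = -(l + d²)/(10*d) (s(d, l) = -(l + d²)/(5*(d + d)) = -(l + d²)/(5*(2*d)) = -(l + d²)*1/(2*d)/5 = -(l + d²)/(10*d))
h(S, U) = 9 + S
1/(h((-19 + 2)*(77 + s(6, -11)), 241) - 33961) = 1/((9 + (-19 + 2)*(77 + (⅒)*(-1*(-11) - 1*6²)/6)) - 33961) = 1/((9 - 17*(77 + (⅒)*(⅙)*(11 - 1*36))) - 33961) = 1/((9 - 17*(77 + (⅒)*(⅙)*(11 - 36))) - 33961) = 1/((9 - 17*(77 + (⅒)*(⅙)*(-25))) - 33961) = 1/((9 - 17*(77 - 5/12)) - 33961) = 1/((9 - 17*919/12) - 33961) = 1/((9 - 15623/12) - 33961) = 1/(-15515/12 - 33961) = 1/(-423047/12) = -12/423047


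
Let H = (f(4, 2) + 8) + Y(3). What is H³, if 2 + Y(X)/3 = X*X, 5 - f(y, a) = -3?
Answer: 50653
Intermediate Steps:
f(y, a) = 8 (f(y, a) = 5 - 1*(-3) = 5 + 3 = 8)
Y(X) = -6 + 3*X² (Y(X) = -6 + 3*(X*X) = -6 + 3*X²)
H = 37 (H = (8 + 8) + (-6 + 3*3²) = 16 + (-6 + 3*9) = 16 + (-6 + 27) = 16 + 21 = 37)
H³ = 37³ = 50653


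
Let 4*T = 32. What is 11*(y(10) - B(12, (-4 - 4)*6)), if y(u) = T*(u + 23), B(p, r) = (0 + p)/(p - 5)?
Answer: 20196/7 ≈ 2885.1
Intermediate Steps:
T = 8 (T = (¼)*32 = 8)
B(p, r) = p/(-5 + p)
y(u) = 184 + 8*u (y(u) = 8*(u + 23) = 8*(23 + u) = 184 + 8*u)
11*(y(10) - B(12, (-4 - 4)*6)) = 11*((184 + 8*10) - 12/(-5 + 12)) = 11*((184 + 80) - 12/7) = 11*(264 - 12/7) = 11*(1836/7) = 20196/7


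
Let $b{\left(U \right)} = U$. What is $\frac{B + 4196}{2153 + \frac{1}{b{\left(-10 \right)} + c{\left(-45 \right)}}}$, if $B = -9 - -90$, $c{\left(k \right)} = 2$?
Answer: $\frac{34216}{17223} \approx 1.9866$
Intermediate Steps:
$B = 81$ ($B = -9 + 90 = 81$)
$\frac{B + 4196}{2153 + \frac{1}{b{\left(-10 \right)} + c{\left(-45 \right)}}} = \frac{81 + 4196}{2153 + \frac{1}{-10 + 2}} = \frac{4277}{2153 + \frac{1}{-8}} = \frac{4277}{2153 - \frac{1}{8}} = \frac{4277}{\frac{17223}{8}} = 4277 \cdot \frac{8}{17223} = \frac{34216}{17223}$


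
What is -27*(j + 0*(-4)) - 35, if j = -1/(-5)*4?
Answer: -283/5 ≈ -56.600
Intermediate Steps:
j = ⅘ (j = -1*(-⅕)*4 = (⅕)*4 = ⅘ ≈ 0.80000)
-27*(j + 0*(-4)) - 35 = -27*(⅘ + 0*(-4)) - 35 = -27*(⅘ + 0) - 35 = -27*⅘ - 35 = -108/5 - 35 = -283/5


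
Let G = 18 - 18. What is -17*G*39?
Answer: 0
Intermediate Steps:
G = 0
-17*G*39 = -17*0*39 = 0*39 = 0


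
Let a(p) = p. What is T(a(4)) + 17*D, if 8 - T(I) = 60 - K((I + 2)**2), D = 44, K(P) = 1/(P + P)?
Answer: 50113/72 ≈ 696.01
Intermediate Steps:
K(P) = 1/(2*P)
T(I) = -52 + 1/(2*(2 + I)**2) (T(I) = 8 - (60 - 1/(2*((I + 2)**2))) = 8 - (60 - 1/(2*((2 + I)**2))) = 8 - (60 - 1/(2*(2 + I)**2)) = 8 + (-60 + 1/(2*(2 + I)**2)) = -52 + 1/(2*(2 + I)**2))
T(a(4)) + 17*D = (-52 + 1/(2*(2 + 4)**2)) + 17*44 = (-52 + (1/2)/6**2) + 748 = (-52 + (1/2)*(1/36)) + 748 = (-52 + 1/72) + 748 = -3743/72 + 748 = 50113/72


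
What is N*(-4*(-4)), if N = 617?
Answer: 9872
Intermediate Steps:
N*(-4*(-4)) = 617*(-4*(-4)) = 617*16 = 9872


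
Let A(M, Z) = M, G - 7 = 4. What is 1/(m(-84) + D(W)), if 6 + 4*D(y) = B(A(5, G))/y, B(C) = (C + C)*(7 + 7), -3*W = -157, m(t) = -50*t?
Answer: 314/1318539 ≈ 0.00023814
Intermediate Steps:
G = 11 (G = 7 + 4 = 11)
W = 157/3 (W = -⅓*(-157) = 157/3 ≈ 52.333)
B(C) = 28*C (B(C) = (2*C)*14 = 28*C)
D(y) = -3/2 + 35/y (D(y) = -3/2 + ((28*5)/y)/4 = -3/2 + (140/y)/4 = -3/2 + 35/y)
1/(m(-84) + D(W)) = 1/(-50*(-84) + (-3/2 + 35/(157/3))) = 1/(4200 + (-3/2 + 35*(3/157))) = 1/(4200 + (-3/2 + 105/157)) = 1/(4200 - 261/314) = 1/(1318539/314) = 314/1318539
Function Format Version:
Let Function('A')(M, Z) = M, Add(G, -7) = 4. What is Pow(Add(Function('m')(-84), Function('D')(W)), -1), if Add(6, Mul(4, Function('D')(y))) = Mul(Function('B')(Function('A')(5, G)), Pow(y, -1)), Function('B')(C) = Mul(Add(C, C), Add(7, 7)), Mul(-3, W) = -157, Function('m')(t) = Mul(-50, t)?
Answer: Rational(314, 1318539) ≈ 0.00023814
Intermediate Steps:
G = 11 (G = Add(7, 4) = 11)
W = Rational(157, 3) (W = Mul(Rational(-1, 3), -157) = Rational(157, 3) ≈ 52.333)
Function('B')(C) = Mul(28, C) (Function('B')(C) = Mul(Mul(2, C), 14) = Mul(28, C))
Function('D')(y) = Add(Rational(-3, 2), Mul(35, Pow(y, -1))) (Function('D')(y) = Add(Rational(-3, 2), Mul(Rational(1, 4), Mul(Mul(28, 5), Pow(y, -1)))) = Add(Rational(-3, 2), Mul(Rational(1, 4), Mul(140, Pow(y, -1)))) = Add(Rational(-3, 2), Mul(35, Pow(y, -1))))
Pow(Add(Function('m')(-84), Function('D')(W)), -1) = Pow(Add(Mul(-50, -84), Add(Rational(-3, 2), Mul(35, Pow(Rational(157, 3), -1)))), -1) = Pow(Add(4200, Add(Rational(-3, 2), Mul(35, Rational(3, 157)))), -1) = Pow(Add(4200, Add(Rational(-3, 2), Rational(105, 157))), -1) = Pow(Add(4200, Rational(-261, 314)), -1) = Pow(Rational(1318539, 314), -1) = Rational(314, 1318539)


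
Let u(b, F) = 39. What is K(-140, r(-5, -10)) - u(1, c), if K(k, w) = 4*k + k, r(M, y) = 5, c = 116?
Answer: -739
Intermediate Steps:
K(k, w) = 5*k
K(-140, r(-5, -10)) - u(1, c) = 5*(-140) - 1*39 = -700 - 39 = -739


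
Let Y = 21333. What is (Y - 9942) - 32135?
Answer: -20744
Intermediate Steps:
(Y - 9942) - 32135 = (21333 - 9942) - 32135 = 11391 - 32135 = -20744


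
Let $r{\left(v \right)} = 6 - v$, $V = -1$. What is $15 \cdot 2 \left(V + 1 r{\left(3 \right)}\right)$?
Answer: $60$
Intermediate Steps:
$15 \cdot 2 \left(V + 1 r{\left(3 \right)}\right) = 15 \cdot 2 \left(-1 + 1 \left(6 - 3\right)\right) = 30 \left(-1 + 1 \left(6 - 3\right)\right) = 30 \left(-1 + 1 \cdot 3\right) = 30 \left(-1 + 3\right) = 30 \cdot 2 = 60$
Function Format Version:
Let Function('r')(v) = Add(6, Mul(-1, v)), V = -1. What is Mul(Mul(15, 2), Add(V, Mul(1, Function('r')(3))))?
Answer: 60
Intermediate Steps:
Mul(Mul(15, 2), Add(V, Mul(1, Function('r')(3)))) = Mul(Mul(15, 2), Add(-1, Mul(1, Add(6, Mul(-1, 3))))) = Mul(30, Add(-1, Mul(1, Add(6, -3)))) = Mul(30, Add(-1, Mul(1, 3))) = Mul(30, Add(-1, 3)) = Mul(30, 2) = 60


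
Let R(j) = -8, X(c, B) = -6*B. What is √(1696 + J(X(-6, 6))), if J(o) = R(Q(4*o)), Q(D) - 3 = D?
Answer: 2*√422 ≈ 41.085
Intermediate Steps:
Q(D) = 3 + D
J(o) = -8
√(1696 + J(X(-6, 6))) = √(1696 - 8) = √1688 = 2*√422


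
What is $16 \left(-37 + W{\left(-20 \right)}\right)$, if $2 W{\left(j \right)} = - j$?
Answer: $-432$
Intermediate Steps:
$W{\left(j \right)} = - \frac{j}{2}$ ($W{\left(j \right)} = \frac{\left(-1\right) j}{2} = - \frac{j}{2}$)
$16 \left(-37 + W{\left(-20 \right)}\right) = 16 \left(-37 - -10\right) = 16 \left(-37 + 10\right) = 16 \left(-27\right) = -432$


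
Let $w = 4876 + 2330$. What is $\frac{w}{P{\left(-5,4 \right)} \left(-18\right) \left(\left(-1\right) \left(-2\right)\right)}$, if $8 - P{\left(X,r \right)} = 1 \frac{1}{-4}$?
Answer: $- \frac{2402}{99} \approx -24.263$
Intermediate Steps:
$P{\left(X,r \right)} = \frac{33}{4}$ ($P{\left(X,r \right)} = 8 - 1 \frac{1}{-4} = 8 - 1 \left(- \frac{1}{4}\right) = 8 - - \frac{1}{4} = 8 + \frac{1}{4} = \frac{33}{4}$)
$w = 7206$
$\frac{w}{P{\left(-5,4 \right)} \left(-18\right) \left(\left(-1\right) \left(-2\right)\right)} = \frac{7206}{\frac{33}{4} \left(-18\right) \left(\left(-1\right) \left(-2\right)\right)} = \frac{7206}{\left(- \frac{297}{2}\right) 2} = \frac{7206}{-297} = 7206 \left(- \frac{1}{297}\right) = - \frac{2402}{99}$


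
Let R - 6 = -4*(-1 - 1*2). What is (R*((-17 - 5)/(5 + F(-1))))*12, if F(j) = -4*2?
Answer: 1584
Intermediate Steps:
R = 18 (R = 6 - 4*(-1 - 1*2) = 6 - 4*(-1 - 2) = 6 - 4*(-3) = 6 + 12 = 18)
F(j) = -8
(R*((-17 - 5)/(5 + F(-1))))*12 = (18*((-17 - 5)/(5 - 8)))*12 = (18*(-22/(-3)))*12 = (18*(-22*(-⅓)))*12 = (18*(22/3))*12 = 132*12 = 1584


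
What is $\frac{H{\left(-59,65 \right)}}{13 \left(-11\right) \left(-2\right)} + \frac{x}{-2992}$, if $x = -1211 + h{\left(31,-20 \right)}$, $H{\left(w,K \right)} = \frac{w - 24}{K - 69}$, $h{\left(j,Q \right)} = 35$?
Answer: $\frac{9055}{19448} \approx 0.4656$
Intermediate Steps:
$H{\left(w,K \right)} = \frac{-24 + w}{-69 + K}$
$x = -1176$ ($x = -1211 + 35 = -1176$)
$\frac{H{\left(-59,65 \right)}}{13 \left(-11\right) \left(-2\right)} + \frac{x}{-2992} = \frac{\frac{1}{-69 + 65} \left(-24 - 59\right)}{13 \left(-11\right) \left(-2\right)} - \frac{1176}{-2992} = \frac{\frac{1}{-4} \left(-83\right)}{\left(-143\right) \left(-2\right)} - - \frac{147}{374} = \frac{\left(- \frac{1}{4}\right) \left(-83\right)}{286} + \frac{147}{374} = \frac{83}{4} \cdot \frac{1}{286} + \frac{147}{374} = \frac{83}{1144} + \frac{147}{374} = \frac{9055}{19448}$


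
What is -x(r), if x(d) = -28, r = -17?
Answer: 28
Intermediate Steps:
-x(r) = -1*(-28) = 28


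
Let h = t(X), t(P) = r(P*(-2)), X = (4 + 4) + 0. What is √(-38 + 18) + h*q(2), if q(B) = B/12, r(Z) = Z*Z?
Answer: 128/3 + 2*I*√5 ≈ 42.667 + 4.4721*I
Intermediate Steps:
r(Z) = Z²
q(B) = B/12 (q(B) = B*(1/12) = B/12)
X = 8 (X = 8 + 0 = 8)
t(P) = 4*P² (t(P) = (P*(-2))² = (-2*P)² = 4*P²)
h = 256 (h = 4*8² = 4*64 = 256)
√(-38 + 18) + h*q(2) = √(-38 + 18) + 256*((1/12)*2) = √(-20) + 256*(⅙) = 2*I*√5 + 128/3 = 128/3 + 2*I*√5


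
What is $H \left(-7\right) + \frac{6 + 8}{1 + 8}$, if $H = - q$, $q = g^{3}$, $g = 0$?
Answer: $\frac{14}{9} \approx 1.5556$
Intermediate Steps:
$q = 0$ ($q = 0^{3} = 0$)
$H = 0$ ($H = \left(-1\right) 0 = 0$)
$H \left(-7\right) + \frac{6 + 8}{1 + 8} = 0 \left(-7\right) + \frac{6 + 8}{1 + 8} = 0 + \frac{14}{9} = \frac{14}{9}$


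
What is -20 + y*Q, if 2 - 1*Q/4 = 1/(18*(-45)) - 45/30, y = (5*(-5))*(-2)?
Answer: 55100/81 ≈ 680.25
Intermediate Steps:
y = 50 (y = -25*(-2) = 50)
Q = 5672/405 (Q = 8 - 4*(1/(18*(-45)) - 45/30) = 8 - 4*((1/18)*(-1/45) - 45*1/30) = 8 - 4*(-1/810 - 3/2) = 8 - 4*(-608/405) = 8 + 2432/405 = 5672/405 ≈ 14.005)
-20 + y*Q = -20 + 50*(5672/405) = -20 + 56720/81 = 55100/81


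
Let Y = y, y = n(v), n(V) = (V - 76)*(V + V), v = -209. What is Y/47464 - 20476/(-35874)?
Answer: 1311385621/425680884 ≈ 3.0807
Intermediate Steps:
n(V) = 2*V*(-76 + V) (n(V) = (-76 + V)*(2*V) = 2*V*(-76 + V))
y = 119130 (y = 2*(-209)*(-76 - 209) = 2*(-209)*(-285) = 119130)
Y = 119130
Y/47464 - 20476/(-35874) = 119130/47464 - 20476/(-35874) = 119130*(1/47464) - 20476*(-1/35874) = 59565/23732 + 10238/17937 = 1311385621/425680884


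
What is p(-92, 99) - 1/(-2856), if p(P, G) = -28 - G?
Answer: -362711/2856 ≈ -127.00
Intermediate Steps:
p(-92, 99) - 1/(-2856) = (-28 - 1*99) - 1/(-2856) = (-28 - 99) - 1*(-1/2856) = -127 + 1/2856 = -362711/2856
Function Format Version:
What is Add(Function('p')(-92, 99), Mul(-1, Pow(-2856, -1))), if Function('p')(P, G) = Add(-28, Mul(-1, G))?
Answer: Rational(-362711, 2856) ≈ -127.00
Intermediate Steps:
Add(Function('p')(-92, 99), Mul(-1, Pow(-2856, -1))) = Add(Add(-28, Mul(-1, 99)), Mul(-1, Pow(-2856, -1))) = Add(Add(-28, -99), Mul(-1, Rational(-1, 2856))) = Add(-127, Rational(1, 2856)) = Rational(-362711, 2856)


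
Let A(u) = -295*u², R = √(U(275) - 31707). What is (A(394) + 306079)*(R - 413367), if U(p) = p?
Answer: 18803461727547 - 90977082*I*√7858 ≈ 1.8803e+13 - 8.0647e+9*I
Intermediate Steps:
R = 2*I*√7858 (R = √(275 - 31707) = √(-31432) = 2*I*√7858 ≈ 177.29*I)
(A(394) + 306079)*(R - 413367) = (-295*394² + 306079)*(2*I*√7858 - 413367) = (-295*155236 + 306079)*(-413367 + 2*I*√7858) = (-45794620 + 306079)*(-413367 + 2*I*√7858) = -45488541*(-413367 + 2*I*√7858) = 18803461727547 - 90977082*I*√7858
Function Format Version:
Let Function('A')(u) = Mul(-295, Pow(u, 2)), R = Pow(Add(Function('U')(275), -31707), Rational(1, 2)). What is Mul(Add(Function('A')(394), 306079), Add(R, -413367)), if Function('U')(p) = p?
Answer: Add(18803461727547, Mul(-90977082, I, Pow(7858, Rational(1, 2)))) ≈ Add(1.8803e+13, Mul(-8.0647e+9, I))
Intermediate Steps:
R = Mul(2, I, Pow(7858, Rational(1, 2))) (R = Pow(Add(275, -31707), Rational(1, 2)) = Pow(-31432, Rational(1, 2)) = Mul(2, I, Pow(7858, Rational(1, 2))) ≈ Mul(177.29, I))
Mul(Add(Function('A')(394), 306079), Add(R, -413367)) = Mul(Add(Mul(-295, Pow(394, 2)), 306079), Add(Mul(2, I, Pow(7858, Rational(1, 2))), -413367)) = Mul(Add(Mul(-295, 155236), 306079), Add(-413367, Mul(2, I, Pow(7858, Rational(1, 2))))) = Mul(Add(-45794620, 306079), Add(-413367, Mul(2, I, Pow(7858, Rational(1, 2))))) = Mul(-45488541, Add(-413367, Mul(2, I, Pow(7858, Rational(1, 2))))) = Add(18803461727547, Mul(-90977082, I, Pow(7858, Rational(1, 2))))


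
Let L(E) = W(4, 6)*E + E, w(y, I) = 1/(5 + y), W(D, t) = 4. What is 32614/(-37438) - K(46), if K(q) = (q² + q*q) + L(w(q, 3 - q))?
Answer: -4041084460/954669 ≈ -4233.0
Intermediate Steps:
L(E) = 5*E (L(E) = 4*E + E = 5*E)
K(q) = 2*q² + 5/(5 + q) (K(q) = (q² + q*q) + 5/(5 + q) = (q² + q²) + 5/(5 + q) = 2*q² + 5/(5 + q))
32614/(-37438) - K(46) = 32614/(-37438) - (5 + 2*46²*(5 + 46))/(5 + 46) = 32614*(-1/37438) - (5 + 2*2116*51)/51 = -16307/18719 - (5 + 215832)/51 = -16307/18719 - 215837/51 = -4041084460/954669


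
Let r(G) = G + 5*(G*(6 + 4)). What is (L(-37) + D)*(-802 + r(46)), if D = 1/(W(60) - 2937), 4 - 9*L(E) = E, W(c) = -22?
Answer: 187302640/26631 ≈ 7033.3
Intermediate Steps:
r(G) = 51*G (r(G) = G + 5*(G*10) = G + 5*(10*G) = G + 50*G = 51*G)
L(E) = 4/9 - E/9
D = -1/2959 (D = 1/(-22 - 2937) = 1/(-2959) = -1/2959 ≈ -0.00033795)
(L(-37) + D)*(-802 + r(46)) = ((4/9 - ⅑*(-37)) - 1/2959)*(-802 + 51*46) = ((4/9 + 37/9) - 1/2959)*(-802 + 2346) = (41/9 - 1/2959)*1544 = (121310/26631)*1544 = 187302640/26631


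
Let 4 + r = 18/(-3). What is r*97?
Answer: -970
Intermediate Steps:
r = -10 (r = -4 + 18/(-3) = -4 - 1/3*18 = -4 - 6 = -10)
r*97 = -10*97 = -970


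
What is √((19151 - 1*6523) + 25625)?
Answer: √38253 ≈ 195.58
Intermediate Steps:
√((19151 - 1*6523) + 25625) = √((19151 - 6523) + 25625) = √(12628 + 25625) = √38253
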